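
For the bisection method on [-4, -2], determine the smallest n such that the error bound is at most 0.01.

We need (b-a)/2^n ≤ 0.01
(-2 - (-4))/2^n ≤ 0.01
2/2^n ≤ 0.01
2^n ≥ 200
n ≥ log₂(200) = 7.64
n ≥ 8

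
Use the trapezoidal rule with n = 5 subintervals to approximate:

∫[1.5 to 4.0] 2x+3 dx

f(x) = 2x+3
a = 1.5, b = 4.0, n = 5
h = (b - a)/n = 0.500000

Trapezoidal rule: (h/2)[f(x₀) + 2f(x₁) + 2f(x₂) + ... + f(xₙ)]

x_0 = 1.5000, f(x_0) = 6.000000, coefficient = 1
x_1 = 2.0000, f(x_1) = 7.000000, coefficient = 2
x_2 = 2.5000, f(x_2) = 8.000000, coefficient = 2
x_3 = 3.0000, f(x_3) = 9.000000, coefficient = 2
x_4 = 3.5000, f(x_4) = 10.000000, coefficient = 2
x_5 = 4.0000, f(x_5) = 11.000000, coefficient = 1

I ≈ (0.500000/2) × 85.000000 = 21.250000
Exact value: 21.250000
Error: 0.000000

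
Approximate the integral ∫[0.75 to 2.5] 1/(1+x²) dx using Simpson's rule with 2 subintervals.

f(x) = 1/(1+x²)
a = 0.75, b = 2.5, n = 2
h = (b - a)/n = 0.875000

Simpson's rule: (h/3)[f(x₀) + 4f(x₁) + 2f(x₂) + ... + f(xₙ)]

x_0 = 0.7500, f(x_0) = 0.640000, coefficient = 1
x_1 = 1.6250, f(x_1) = 0.274678, coefficient = 4
x_2 = 2.5000, f(x_2) = 0.137931, coefficient = 1

I ≈ (0.875000/3) × 1.876643 = 0.547354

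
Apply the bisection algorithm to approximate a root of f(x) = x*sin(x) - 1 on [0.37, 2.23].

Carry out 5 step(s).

f(x) = x*sin(x) - 1
Initial interval: [0.37, 2.23]

Iteration 1:
  c_1 = (0.370000 + 2.230000)/2 = 1.300000
  f(c_1) = f(1.300000) = 0.252626
  f(a) × f(c) < 0, new interval: [0.370000, 1.300000]
Iteration 2:
  c_2 = (0.370000 + 1.300000)/2 = 0.835000
  f(c_2) = f(0.835000) = -0.381017
  f(a) × f(c) ≥ 0, new interval: [0.835000, 1.300000]
Iteration 3:
  c_3 = (0.835000 + 1.300000)/2 = 1.067500
  f(c_3) = f(1.067500) = -0.064873
  f(a) × f(c) ≥ 0, new interval: [1.067500, 1.300000]
Iteration 4:
  c_4 = (1.067500 + 1.300000)/2 = 1.183750
  f(c_4) = f(1.183750) = 0.096186
  f(a) × f(c) < 0, new interval: [1.067500, 1.183750]
Iteration 5:
  c_5 = (1.067500 + 1.183750)/2 = 1.125625
  f(c_5) = f(1.125625) = 0.015918
  f(a) × f(c) < 0, new interval: [1.067500, 1.125625]

After 5 iteration(s), the approximation is c_5 = 1.125625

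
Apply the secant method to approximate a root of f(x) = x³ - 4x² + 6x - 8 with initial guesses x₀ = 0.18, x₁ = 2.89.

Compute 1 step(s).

f(x) = x³ - 4x² + 6x - 8
x₀ = 0.18, x₁ = 2.89

Secant formula: x_{n+1} = x_n - f(x_n)(x_n - x_{n-1})/(f(x_n) - f(x_{n-1}))

Iteration 1:
  f(0.180000) = -7.043768
  f(2.890000) = 0.069169
  x_2 = 2.890000 - 0.069169×(2.890000 - 0.180000)/(0.069169 - (-7.043768))
       = 2.863647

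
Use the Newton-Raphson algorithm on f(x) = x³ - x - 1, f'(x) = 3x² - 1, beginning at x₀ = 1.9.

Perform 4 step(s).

f(x) = x³ - x - 1
f'(x) = 3x² - 1
x₀ = 1.9

Newton-Raphson formula: x_{n+1} = x_n - f(x_n)/f'(x_n)

Iteration 1:
  f(1.900000) = 3.959000
  f'(1.900000) = 9.830000
  x_1 = 1.900000 - 3.959000/9.830000 = 1.497253
Iteration 2:
  f(1.497253) = 0.859240
  f'(1.497253) = 5.725302
  x_2 = 1.497253 - 0.859240/5.725302 = 1.347176
Iteration 3:
  f(1.347176) = 0.097789
  f'(1.347176) = 4.444646
  x_3 = 1.347176 - 0.097789/4.444646 = 1.325174
Iteration 4:
  f(1.325174) = 0.001946
  f'(1.325174) = 4.268258
  x_4 = 1.325174 - 0.001946/4.268258 = 1.324718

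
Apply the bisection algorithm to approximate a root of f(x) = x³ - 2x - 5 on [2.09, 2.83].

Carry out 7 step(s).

f(x) = x³ - 2x - 5
Initial interval: [2.09, 2.83]

Iteration 1:
  c_1 = (2.090000 + 2.830000)/2 = 2.460000
  f(c_1) = f(2.460000) = 4.966936
  f(a) × f(c) < 0, new interval: [2.090000, 2.460000]
Iteration 2:
  c_2 = (2.090000 + 2.460000)/2 = 2.275000
  f(c_2) = f(2.275000) = 2.224547
  f(a) × f(c) < 0, new interval: [2.090000, 2.275000]
Iteration 3:
  c_3 = (2.090000 + 2.275000)/2 = 2.182500
  f(c_3) = f(2.182500) = 1.030916
  f(a) × f(c) < 0, new interval: [2.090000, 2.182500]
Iteration 4:
  c_4 = (2.090000 + 2.182500)/2 = 2.136250
  f(c_4) = f(2.136250) = 0.476414
  f(a) × f(c) < 0, new interval: [2.090000, 2.136250]
Iteration 5:
  c_5 = (2.090000 + 2.136250)/2 = 2.113125
  f(c_5) = f(2.113125) = 0.209481
  f(a) × f(c) < 0, new interval: [2.090000, 2.113125]
Iteration 6:
  c_6 = (2.090000 + 2.113125)/2 = 2.101562
  f(c_6) = f(2.101562) = 0.078562
  f(a) × f(c) < 0, new interval: [2.090000, 2.101562]
Iteration 7:
  c_7 = (2.090000 + 2.101562)/2 = 2.095781
  f(c_7) = f(2.095781) = 0.013735
  f(a) × f(c) < 0, new interval: [2.090000, 2.095781]

After 7 iteration(s), the approximation is c_7 = 2.095781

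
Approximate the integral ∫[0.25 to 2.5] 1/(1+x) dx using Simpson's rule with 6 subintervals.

f(x) = 1/(1+x)
a = 0.25, b = 2.5, n = 6
h = (b - a)/n = 0.375000

Simpson's rule: (h/3)[f(x₀) + 4f(x₁) + 2f(x₂) + ... + f(xₙ)]

x_0 = 0.2500, f(x_0) = 0.800000, coefficient = 1
x_1 = 0.6250, f(x_1) = 0.615385, coefficient = 4
x_2 = 1.0000, f(x_2) = 0.500000, coefficient = 2
x_3 = 1.3750, f(x_3) = 0.421053, coefficient = 4
x_4 = 1.7500, f(x_4) = 0.363636, coefficient = 2
x_5 = 2.1250, f(x_5) = 0.320000, coefficient = 4
x_6 = 2.5000, f(x_6) = 0.285714, coefficient = 1

I ≈ (0.375000/3) × 8.238736 = 1.029842
Exact value: 1.029619
Error: 0.000223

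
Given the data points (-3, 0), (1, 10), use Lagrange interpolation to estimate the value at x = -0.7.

Lagrange interpolation formula:
P(x) = Σ yᵢ × Lᵢ(x)
where Lᵢ(x) = Π_{j≠i} (x - xⱼ)/(xᵢ - xⱼ)

L_0(-0.7) = (-0.7 - 1)/(-3 - 1) = 0.425000
L_1(-0.7) = (-0.7 - (-3))/(1 - (-3)) = 0.575000

P(-0.7) = 0×L_0(-0.7) + 10×L_1(-0.7)
P(-0.7) = 5.750000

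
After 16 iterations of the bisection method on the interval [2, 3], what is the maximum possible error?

Bisection error bound: |error| ≤ (b-a)/2^n
|error| ≤ (3 - 2)/2^16 = 1/2^16
|error| ≤ 0.0000152588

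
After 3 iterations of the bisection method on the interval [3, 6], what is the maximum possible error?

Bisection error bound: |error| ≤ (b-a)/2^n
|error| ≤ (6 - 3)/2^3 = 3/2^3
|error| ≤ 0.3750000000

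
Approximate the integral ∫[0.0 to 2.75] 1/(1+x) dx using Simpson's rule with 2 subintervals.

f(x) = 1/(1+x)
a = 0.0, b = 2.75, n = 2
h = (b - a)/n = 1.375000

Simpson's rule: (h/3)[f(x₀) + 4f(x₁) + 2f(x₂) + ... + f(xₙ)]

x_0 = 0.0000, f(x_0) = 1.000000, coefficient = 1
x_1 = 1.3750, f(x_1) = 0.421053, coefficient = 4
x_2 = 2.7500, f(x_2) = 0.266667, coefficient = 1

I ≈ (1.375000/3) × 2.950877 = 1.352485
Exact value: 1.321756
Error: 0.030730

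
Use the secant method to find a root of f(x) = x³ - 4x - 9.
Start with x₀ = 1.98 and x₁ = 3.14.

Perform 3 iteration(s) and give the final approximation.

f(x) = x³ - 4x - 9
x₀ = 1.98, x₁ = 3.14

Secant formula: x_{n+1} = x_n - f(x_n)(x_n - x_{n-1})/(f(x_n) - f(x_{n-1}))

Iteration 1:
  f(1.980000) = -9.157608
  f(3.140000) = 9.399144
  x_2 = 3.140000 - 9.399144×(3.140000 - 1.980000)/(9.399144 - (-9.157608))
       = 2.552451
Iteration 2:
  f(3.140000) = 9.399144
  f(2.552451) = -2.580575
  x_3 = 2.552451 - (-2.580575)×(2.552451 - 3.140000)/(-2.580575 - 9.399144)
       = 2.679016
Iteration 3:
  f(2.552451) = -2.580575
  f(2.679016) = -0.488429
  x_4 = 2.679016 - (-0.488429)×(2.679016 - 2.552451)/(-0.488429 - (-2.580575))
       = 2.708564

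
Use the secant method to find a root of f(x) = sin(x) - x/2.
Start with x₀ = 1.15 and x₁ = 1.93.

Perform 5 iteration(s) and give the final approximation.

f(x) = sin(x) - x/2
x₀ = 1.15, x₁ = 1.93

Secant formula: x_{n+1} = x_n - f(x_n)(x_n - x_{n-1})/(f(x_n) - f(x_{n-1}))

Iteration 1:
  f(1.150000) = 0.337764
  f(1.930000) = -0.028823
  x_2 = 1.930000 - (-0.028823)×(1.930000 - 1.150000)/(-0.028823 - 0.337764)
       = 1.868672
Iteration 2:
  f(1.930000) = -0.028823
  f(1.868672) = 0.021626
  x_3 = 1.868672 - 0.021626×(1.868672 - 1.930000)/(0.021626 - (-0.028823))
       = 1.894962
Iteration 3:
  f(1.868672) = 0.021626
  f(1.894962) = 0.000436
  x_4 = 1.894962 - 0.000436×(1.894962 - 1.868672)/(0.000436 - 0.021626)
       = 1.895503
Iteration 4:
  f(1.894962) = 0.000436
  f(1.895503) = -0.000007
  x_5 = 1.895503 - (-0.000007)×(1.895503 - 1.894962)/(-0.000007 - 0.000436)
       = 1.895494
Iteration 5:
  f(1.895503) = -0.000007
  f(1.895494) = 0.000000
  x_6 = 1.895494 - 0.000000×(1.895494 - 1.895503)/(0.000000 - (-0.000007))
       = 1.895494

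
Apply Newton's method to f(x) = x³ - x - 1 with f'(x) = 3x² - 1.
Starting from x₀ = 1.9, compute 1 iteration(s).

f(x) = x³ - x - 1
f'(x) = 3x² - 1
x₀ = 1.9

Newton-Raphson formula: x_{n+1} = x_n - f(x_n)/f'(x_n)

Iteration 1:
  f(1.900000) = 3.959000
  f'(1.900000) = 9.830000
  x_1 = 1.900000 - 3.959000/9.830000 = 1.497253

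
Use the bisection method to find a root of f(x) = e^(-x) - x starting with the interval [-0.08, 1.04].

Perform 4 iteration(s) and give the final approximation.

f(x) = e^(-x) - x
Initial interval: [-0.08, 1.04]

Iteration 1:
  c_1 = (-0.080000 + 1.040000)/2 = 0.480000
  f(c_1) = f(0.480000) = 0.138783
  f(a) × f(c) ≥ 0, new interval: [0.480000, 1.040000]
Iteration 2:
  c_2 = (0.480000 + 1.040000)/2 = 0.760000
  f(c_2) = f(0.760000) = -0.292334
  f(a) × f(c) < 0, new interval: [0.480000, 0.760000]
Iteration 3:
  c_3 = (0.480000 + 0.760000)/2 = 0.620000
  f(c_3) = f(0.620000) = -0.082056
  f(a) × f(c) < 0, new interval: [0.480000, 0.620000]
Iteration 4:
  c_4 = (0.480000 + 0.620000)/2 = 0.550000
  f(c_4) = f(0.550000) = 0.026950
  f(a) × f(c) ≥ 0, new interval: [0.550000, 0.620000]

After 4 iteration(s), the approximation is c_4 = 0.550000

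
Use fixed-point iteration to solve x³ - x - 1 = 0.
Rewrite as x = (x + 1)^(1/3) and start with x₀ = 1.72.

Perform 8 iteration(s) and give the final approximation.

Equation: x³ - x - 1 = 0
Fixed-point form: x = (x + 1)^(1/3)
x₀ = 1.72

x_1 = g(1.720000) = 1.395906
x_2 = g(1.395906) = 1.338104
x_3 = g(1.338104) = 1.327256
x_4 = g(1.327256) = 1.325200
x_5 = g(1.325200) = 1.324809
x_6 = g(1.324809) = 1.324735
x_7 = g(1.324735) = 1.324721
x_8 = g(1.324721) = 1.324719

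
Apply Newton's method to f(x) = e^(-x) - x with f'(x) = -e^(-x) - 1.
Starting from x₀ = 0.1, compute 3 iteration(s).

f(x) = e^(-x) - x
f'(x) = -e^(-x) - 1
x₀ = 0.1

Newton-Raphson formula: x_{n+1} = x_n - f(x_n)/f'(x_n)

Iteration 1:
  f(0.100000) = 0.804837
  f'(0.100000) = -1.904837
  x_1 = 0.100000 - 0.804837/(-1.904837) = 0.522523
Iteration 2:
  f(0.522523) = 0.070500
  f'(0.522523) = -1.593023
  x_2 = 0.522523 - 0.070500/(-1.593023) = 0.566778
Iteration 3:
  f(0.566778) = 0.000572
  f'(0.566778) = -1.567350
  x_3 = 0.566778 - 0.000572/(-1.567350) = 0.567143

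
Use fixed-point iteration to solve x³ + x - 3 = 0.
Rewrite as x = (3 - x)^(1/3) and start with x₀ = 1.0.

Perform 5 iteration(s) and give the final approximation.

Equation: x³ + x - 3 = 0
Fixed-point form: x = (3 - x)^(1/3)
x₀ = 1.0

x_1 = g(1.000000) = 1.259921
x_2 = g(1.259921) = 1.202790
x_3 = g(1.202790) = 1.215812
x_4 = g(1.215812) = 1.212868
x_5 = g(1.212868) = 1.213535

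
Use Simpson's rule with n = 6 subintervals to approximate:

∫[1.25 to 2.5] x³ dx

f(x) = x³
a = 1.25, b = 2.5, n = 6
h = (b - a)/n = 0.208333

Simpson's rule: (h/3)[f(x₀) + 4f(x₁) + 2f(x₂) + ... + f(xₙ)]

x_0 = 1.2500, f(x_0) = 1.953125, coefficient = 1
x_1 = 1.4583, f(x_1) = 3.101490, coefficient = 4
x_2 = 1.6667, f(x_2) = 4.629630, coefficient = 2
x_3 = 1.8750, f(x_3) = 6.591797, coefficient = 4
x_4 = 2.0833, f(x_4) = 9.042245, coefficient = 2
x_5 = 2.2917, f(x_5) = 12.035229, coefficient = 4
x_6 = 2.5000, f(x_6) = 15.625000, coefficient = 1

I ≈ (0.208333/3) × 131.835938 = 9.155273
Exact value: 9.155273
Error: 0.000000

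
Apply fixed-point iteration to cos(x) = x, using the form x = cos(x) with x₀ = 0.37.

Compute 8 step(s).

Equation: cos(x) = x
Fixed-point form: x = cos(x)
x₀ = 0.37

x_1 = g(0.370000) = 0.932327
x_2 = g(0.932327) = 0.595967
x_3 = g(0.595967) = 0.827606
x_4 = g(0.827606) = 0.676640
x_5 = g(0.676640) = 0.779681
x_6 = g(0.779681) = 0.711138
x_7 = g(0.711138) = 0.757620
x_8 = g(0.757620) = 0.726474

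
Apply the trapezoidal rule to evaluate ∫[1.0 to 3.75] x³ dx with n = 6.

f(x) = x³
a = 1.0, b = 3.75, n = 6
h = (b - a)/n = 0.458333

Trapezoidal rule: (h/2)[f(x₀) + 2f(x₁) + 2f(x₂) + ... + f(xₙ)]

x_0 = 1.0000, f(x_0) = 1.000000, coefficient = 1
x_1 = 1.4583, f(x_1) = 3.101490, coefficient = 2
x_2 = 1.9167, f(x_2) = 7.041088, coefficient = 2
x_3 = 2.3750, f(x_3) = 13.396484, coefficient = 2
x_4 = 2.8333, f(x_4) = 22.745370, coefficient = 2
x_5 = 3.2917, f(x_5) = 35.665437, coefficient = 2
x_6 = 3.7500, f(x_6) = 52.734375, coefficient = 1

I ≈ (0.458333/2) × 217.634115 = 49.874485
Exact value: 49.188477
Error: 0.686008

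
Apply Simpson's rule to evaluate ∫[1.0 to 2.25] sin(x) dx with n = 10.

f(x) = sin(x)
a = 1.0, b = 2.25, n = 10
h = (b - a)/n = 0.125000

Simpson's rule: (h/3)[f(x₀) + 4f(x₁) + 2f(x₂) + ... + f(xₙ)]

x_0 = 1.0000, f(x_0) = 0.841471, coefficient = 1
x_1 = 1.1250, f(x_1) = 0.902268, coefficient = 4
x_2 = 1.2500, f(x_2) = 0.948985, coefficient = 2
x_3 = 1.3750, f(x_3) = 0.980893, coefficient = 4
x_4 = 1.5000, f(x_4) = 0.997495, coefficient = 2
x_5 = 1.6250, f(x_5) = 0.998531, coefficient = 4
x_6 = 1.7500, f(x_6) = 0.983986, coefficient = 2
x_7 = 1.8750, f(x_7) = 0.954086, coefficient = 4
x_8 = 2.0000, f(x_8) = 0.909297, coefficient = 2
x_9 = 2.1250, f(x_9) = 0.850320, coefficient = 4
x_10 = 2.2500, f(x_10) = 0.778073, coefficient = 1

I ≈ (0.125000/3) × 28.043460 = 1.168478
Exact value: 1.168476
Error: 0.000002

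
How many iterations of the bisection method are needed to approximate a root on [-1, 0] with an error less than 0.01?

We need (b-a)/2^n ≤ 0.01
(0 - (-1))/2^n ≤ 0.01
1/2^n ≤ 0.01
2^n ≥ 100
n ≥ log₂(100) = 6.64
n ≥ 7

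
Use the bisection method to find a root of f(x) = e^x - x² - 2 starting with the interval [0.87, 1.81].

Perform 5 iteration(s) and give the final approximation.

f(x) = e^x - x² - 2
Initial interval: [0.87, 1.81]

Iteration 1:
  c_1 = (0.870000 + 1.810000)/2 = 1.340000
  f(c_1) = f(1.340000) = 0.023444
  f(a) × f(c) < 0, new interval: [0.870000, 1.340000]
Iteration 2:
  c_2 = (0.870000 + 1.340000)/2 = 1.105000
  f(c_2) = f(1.105000) = -0.201801
  f(a) × f(c) ≥ 0, new interval: [1.105000, 1.340000]
Iteration 3:
  c_3 = (1.105000 + 1.340000)/2 = 1.222500
  f(c_3) = f(1.222500) = -0.098840
  f(a) × f(c) ≥ 0, new interval: [1.222500, 1.340000]
Iteration 4:
  c_4 = (1.222500 + 1.340000)/2 = 1.281250
  f(c_4) = f(1.281250) = -0.040463
  f(a) × f(c) ≥ 0, new interval: [1.281250, 1.340000]
Iteration 5:
  c_5 = (1.281250 + 1.340000)/2 = 1.310625
  f(c_5) = f(1.310625) = -0.009247
  f(a) × f(c) ≥ 0, new interval: [1.310625, 1.340000]

After 5 iteration(s), the approximation is c_5 = 1.310625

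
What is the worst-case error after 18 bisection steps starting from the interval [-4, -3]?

Bisection error bound: |error| ≤ (b-a)/2^n
|error| ≤ (-3 - (-4))/2^18 = 1/2^18
|error| ≤ 0.0000038147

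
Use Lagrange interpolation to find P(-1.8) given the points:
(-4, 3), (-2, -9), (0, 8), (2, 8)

Lagrange interpolation formula:
P(x) = Σ yᵢ × Lᵢ(x)
where Lᵢ(x) = Π_{j≠i} (x - xⱼ)/(xᵢ - xⱼ)

L_0(-1.8) = (-1.8 - (-2))/(-4 - (-2)) × (-1.8 - 0)/(-4 - 0) × (-1.8 - 2)/(-4 - 2) = -0.028500
L_1(-1.8) = (-1.8 - (-4))/(-2 - (-4)) × (-1.8 - 0)/(-2 - 0) × (-1.8 - 2)/(-2 - 2) = 0.940500
L_2(-1.8) = (-1.8 - (-4))/(0 - (-4)) × (-1.8 - (-2))/(0 - (-2)) × (-1.8 - 2)/(0 - 2) = 0.104500
L_3(-1.8) = (-1.8 - (-4))/(2 - (-4)) × (-1.8 - (-2))/(2 - (-2)) × (-1.8 - 0)/(2 - 0) = -0.016500

P(-1.8) = 3×L_0(-1.8) + (-9)×L_1(-1.8) + 8×L_2(-1.8) + 8×L_3(-1.8)
P(-1.8) = -7.846000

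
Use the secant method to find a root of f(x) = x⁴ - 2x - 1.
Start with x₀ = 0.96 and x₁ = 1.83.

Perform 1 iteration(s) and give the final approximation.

f(x) = x⁴ - 2x - 1
x₀ = 0.96, x₁ = 1.83

Secant formula: x_{n+1} = x_n - f(x_n)(x_n - x_{n-1})/(f(x_n) - f(x_{n-1}))

Iteration 1:
  f(0.960000) = -2.070653
  f(1.830000) = 6.555131
  x_2 = 1.830000 - 6.555131×(1.830000 - 0.960000)/(6.555131 - (-2.070653))
       = 1.168847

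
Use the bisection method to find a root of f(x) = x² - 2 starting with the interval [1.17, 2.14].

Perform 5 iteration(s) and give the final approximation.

f(x) = x² - 2
Initial interval: [1.17, 2.14]

Iteration 1:
  c_1 = (1.170000 + 2.140000)/2 = 1.655000
  f(c_1) = f(1.655000) = 0.739025
  f(a) × f(c) < 0, new interval: [1.170000, 1.655000]
Iteration 2:
  c_2 = (1.170000 + 1.655000)/2 = 1.412500
  f(c_2) = f(1.412500) = -0.004844
  f(a) × f(c) ≥ 0, new interval: [1.412500, 1.655000]
Iteration 3:
  c_3 = (1.412500 + 1.655000)/2 = 1.533750
  f(c_3) = f(1.533750) = 0.352389
  f(a) × f(c) < 0, new interval: [1.412500, 1.533750]
Iteration 4:
  c_4 = (1.412500 + 1.533750)/2 = 1.473125
  f(c_4) = f(1.473125) = 0.170097
  f(a) × f(c) < 0, new interval: [1.412500, 1.473125]
Iteration 5:
  c_5 = (1.412500 + 1.473125)/2 = 1.442813
  f(c_5) = f(1.442813) = 0.081708
  f(a) × f(c) < 0, new interval: [1.412500, 1.442813]

After 5 iteration(s), the approximation is c_5 = 1.442813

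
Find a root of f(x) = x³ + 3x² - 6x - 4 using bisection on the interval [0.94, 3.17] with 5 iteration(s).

f(x) = x³ + 3x² - 6x - 4
Initial interval: [0.94, 3.17]

Iteration 1:
  c_1 = (0.940000 + 3.170000)/2 = 2.055000
  f(c_1) = f(2.055000) = 5.017391
  f(a) × f(c) < 0, new interval: [0.940000, 2.055000]
Iteration 2:
  c_2 = (0.940000 + 2.055000)/2 = 1.497500
  f(c_2) = f(1.497500) = -2.899328
  f(a) × f(c) ≥ 0, new interval: [1.497500, 2.055000]
Iteration 3:
  c_3 = (1.497500 + 2.055000)/2 = 1.776250
  f(c_3) = f(1.776250) = 0.411875
  f(a) × f(c) < 0, new interval: [1.497500, 1.776250]
Iteration 4:
  c_4 = (1.497500 + 1.776250)/2 = 1.636875
  f(c_4) = f(1.636875) = -1.397394
  f(a) × f(c) ≥ 0, new interval: [1.636875, 1.776250]
Iteration 5:
  c_5 = (1.636875 + 1.776250)/2 = 1.706562
  f(c_5) = f(1.706562) = -0.532192
  f(a) × f(c) ≥ 0, new interval: [1.706562, 1.776250]

After 5 iteration(s), the approximation is c_5 = 1.706562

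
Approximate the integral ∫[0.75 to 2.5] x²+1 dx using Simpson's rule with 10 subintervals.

f(x) = x²+1
a = 0.75, b = 2.5, n = 10
h = (b - a)/n = 0.175000

Simpson's rule: (h/3)[f(x₀) + 4f(x₁) + 2f(x₂) + ... + f(xₙ)]

x_0 = 0.7500, f(x_0) = 1.562500, coefficient = 1
x_1 = 0.9250, f(x_1) = 1.855625, coefficient = 4
x_2 = 1.1000, f(x_2) = 2.210000, coefficient = 2
x_3 = 1.2750, f(x_3) = 2.625625, coefficient = 4
x_4 = 1.4500, f(x_4) = 3.102500, coefficient = 2
x_5 = 1.6250, f(x_5) = 3.640625, coefficient = 4
x_6 = 1.8000, f(x_6) = 4.240000, coefficient = 2
x_7 = 1.9750, f(x_7) = 4.900625, coefficient = 4
x_8 = 2.1500, f(x_8) = 5.622500, coefficient = 2
x_9 = 2.3250, f(x_9) = 6.405625, coefficient = 4
x_10 = 2.5000, f(x_10) = 7.250000, coefficient = 1

I ≈ (0.175000/3) × 116.875000 = 6.817708
Exact value: 6.817708
Error: 0.000000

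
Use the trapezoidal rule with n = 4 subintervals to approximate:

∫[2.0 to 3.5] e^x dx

f(x) = e^x
a = 2.0, b = 3.5, n = 4
h = (b - a)/n = 0.375000

Trapezoidal rule: (h/2)[f(x₀) + 2f(x₁) + 2f(x₂) + ... + f(xₙ)]

x_0 = 2.0000, f(x_0) = 7.389056, coefficient = 1
x_1 = 2.3750, f(x_1) = 10.751013, coefficient = 2
x_2 = 2.7500, f(x_2) = 15.642632, coefficient = 2
x_3 = 3.1250, f(x_3) = 22.759895, coefficient = 2
x_4 = 3.5000, f(x_4) = 33.115452, coefficient = 1

I ≈ (0.375000/2) × 138.811588 = 26.027173
Exact value: 25.726396
Error: 0.300777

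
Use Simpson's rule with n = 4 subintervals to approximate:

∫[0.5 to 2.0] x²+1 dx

f(x) = x²+1
a = 0.5, b = 2.0, n = 4
h = (b - a)/n = 0.375000

Simpson's rule: (h/3)[f(x₀) + 4f(x₁) + 2f(x₂) + ... + f(xₙ)]

x_0 = 0.5000, f(x_0) = 1.250000, coefficient = 1
x_1 = 0.8750, f(x_1) = 1.765625, coefficient = 4
x_2 = 1.2500, f(x_2) = 2.562500, coefficient = 2
x_3 = 1.6250, f(x_3) = 3.640625, coefficient = 4
x_4 = 2.0000, f(x_4) = 5.000000, coefficient = 1

I ≈ (0.375000/3) × 33.000000 = 4.125000
Exact value: 4.125000
Error: 0.000000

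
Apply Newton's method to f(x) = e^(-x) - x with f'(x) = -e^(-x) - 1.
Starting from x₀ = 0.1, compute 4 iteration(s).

f(x) = e^(-x) - x
f'(x) = -e^(-x) - 1
x₀ = 0.1

Newton-Raphson formula: x_{n+1} = x_n - f(x_n)/f'(x_n)

Iteration 1:
  f(0.100000) = 0.804837
  f'(0.100000) = -1.904837
  x_1 = 0.100000 - 0.804837/(-1.904837) = 0.522523
Iteration 2:
  f(0.522523) = 0.070500
  f'(0.522523) = -1.593023
  x_2 = 0.522523 - 0.070500/(-1.593023) = 0.566778
Iteration 3:
  f(0.566778) = 0.000572
  f'(0.566778) = -1.567350
  x_3 = 0.566778 - 0.000572/(-1.567350) = 0.567143
Iteration 4:
  f(0.567143) = 0.000000
  f'(0.567143) = -1.567143
  x_4 = 0.567143 - 0.000000/(-1.567143) = 0.567143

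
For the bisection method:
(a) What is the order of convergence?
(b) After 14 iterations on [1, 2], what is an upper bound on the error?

(a) Bisection has linear (order 1) convergence; the error is halved each step.

(b) Error bound = (b-a)/2^n = (2 - 1)/2^{14}
    = 1/2^{14}

(a) 1 (linear); (b) error ≤ 6.10e-05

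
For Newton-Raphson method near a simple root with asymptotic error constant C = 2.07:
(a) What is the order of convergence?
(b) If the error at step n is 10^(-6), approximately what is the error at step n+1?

(a) Newton-Raphson has quadratic (order 2) convergence near simple roots.
    This means |e_{n+1}| ≈ C|e_n|².

(b) With |e_n| = 10^(-6) and C = 2.07:
    |e_{n+1}| ≈ 2.07 × (10^(-6))² = 2.07 × 10^(-12)

(a) 2 (quadratic); (b) |e_{n+1}| ≈ 2.070e-12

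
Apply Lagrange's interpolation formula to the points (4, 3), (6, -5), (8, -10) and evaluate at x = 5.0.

Lagrange interpolation formula:
P(x) = Σ yᵢ × Lᵢ(x)
where Lᵢ(x) = Π_{j≠i} (x - xⱼ)/(xᵢ - xⱼ)

L_0(5.0) = (5.0 - 6)/(4 - 6) × (5.0 - 8)/(4 - 8) = 0.375000
L_1(5.0) = (5.0 - 4)/(6 - 4) × (5.0 - 8)/(6 - 8) = 0.750000
L_2(5.0) = (5.0 - 4)/(8 - 4) × (5.0 - 6)/(8 - 6) = -0.125000

P(5.0) = 3×L_0(5.0) + (-5)×L_1(5.0) + (-10)×L_2(5.0)
P(5.0) = -1.375000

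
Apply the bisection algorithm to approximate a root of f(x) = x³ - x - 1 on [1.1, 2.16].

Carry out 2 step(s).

f(x) = x³ - x - 1
Initial interval: [1.1, 2.16]

Iteration 1:
  c_1 = (1.100000 + 2.160000)/2 = 1.630000
  f(c_1) = f(1.630000) = 1.700747
  f(a) × f(c) < 0, new interval: [1.100000, 1.630000]
Iteration 2:
  c_2 = (1.100000 + 1.630000)/2 = 1.365000
  f(c_2) = f(1.365000) = 0.178302
  f(a) × f(c) < 0, new interval: [1.100000, 1.365000]

After 2 iteration(s), the approximation is c_2 = 1.365000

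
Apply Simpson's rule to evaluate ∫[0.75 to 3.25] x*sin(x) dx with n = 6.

f(x) = x*sin(x)
a = 0.75, b = 3.25, n = 6
h = (b - a)/n = 0.416667

Simpson's rule: (h/3)[f(x₀) + 4f(x₁) + 2f(x₂) + ... + f(xₙ)]

x_0 = 0.7500, f(x_0) = 0.511229, coefficient = 1
x_1 = 1.1667, f(x_1) = 1.072686, coefficient = 4
x_2 = 1.5833, f(x_2) = 1.583209, coefficient = 2
x_3 = 2.0000, f(x_3) = 1.818595, coefficient = 4
x_4 = 2.4167, f(x_4) = 1.602443, coefficient = 2
x_5 = 2.8333, f(x_5) = 0.859635, coefficient = 4
x_6 = 3.2500, f(x_6) = -0.351634, coefficient = 1

I ≈ (0.416667/3) × 21.534561 = 2.990911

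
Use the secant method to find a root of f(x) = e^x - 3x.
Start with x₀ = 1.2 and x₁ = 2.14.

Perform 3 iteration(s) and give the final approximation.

f(x) = e^x - 3x
x₀ = 1.2, x₁ = 2.14

Secant formula: x_{n+1} = x_n - f(x_n)(x_n - x_{n-1})/(f(x_n) - f(x_{n-1}))

Iteration 1:
  f(1.200000) = -0.279883
  f(2.140000) = 2.079438
  x_2 = 2.140000 - 2.079438×(2.140000 - 1.200000)/(2.079438 - (-0.279883))
       = 1.311511
Iteration 2:
  f(2.140000) = 2.079438
  f(1.311511) = -0.222755
  x_3 = 1.311511 - (-0.222755)×(1.311511 - 2.140000)/(-0.222755 - 2.079438)
       = 1.391674
Iteration 3:
  f(1.311511) = -0.222755
  f(1.391674) = -0.153446
  x_4 = 1.391674 - (-0.153446)×(1.391674 - 1.311511)/(-0.153446 - (-0.222755))
       = 1.569148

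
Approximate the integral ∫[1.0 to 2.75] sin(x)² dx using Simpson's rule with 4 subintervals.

f(x) = sin(x)²
a = 1.0, b = 2.75, n = 4
h = (b - a)/n = 0.437500

Simpson's rule: (h/3)[f(x₀) + 4f(x₁) + 2f(x₂) + ... + f(xₙ)]

x_0 = 1.0000, f(x_0) = 0.708073, coefficient = 1
x_1 = 1.4375, f(x_1) = 0.982337, coefficient = 4
x_2 = 1.8750, f(x_2) = 0.910280, coefficient = 2
x_3 = 2.3125, f(x_3) = 0.543639, coefficient = 4
x_4 = 2.7500, f(x_4) = 0.145665, coefficient = 1

I ≈ (0.437500/3) × 8.778202 = 1.280154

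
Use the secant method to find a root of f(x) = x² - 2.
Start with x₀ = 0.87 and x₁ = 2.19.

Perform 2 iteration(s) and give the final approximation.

f(x) = x² - 2
x₀ = 0.87, x₁ = 2.19

Secant formula: x_{n+1} = x_n - f(x_n)(x_n - x_{n-1})/(f(x_n) - f(x_{n-1}))

Iteration 1:
  f(0.870000) = -1.243100
  f(2.190000) = 2.796100
  x_2 = 2.190000 - 2.796100×(2.190000 - 0.870000)/(2.796100 - (-1.243100))
       = 1.276242
Iteration 2:
  f(2.190000) = 2.796100
  f(1.276242) = -0.371207
  x_3 = 1.276242 - (-0.371207)×(1.276242 - 2.190000)/(-0.371207 - 2.796100)
       = 1.383334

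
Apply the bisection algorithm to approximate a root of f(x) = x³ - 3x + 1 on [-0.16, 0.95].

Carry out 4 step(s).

f(x) = x³ - 3x + 1
Initial interval: [-0.16, 0.95]

Iteration 1:
  c_1 = (-0.160000 + 0.950000)/2 = 0.395000
  f(c_1) = f(0.395000) = -0.123370
  f(a) × f(c) < 0, new interval: [-0.160000, 0.395000]
Iteration 2:
  c_2 = (-0.160000 + 0.395000)/2 = 0.117500
  f(c_2) = f(0.117500) = 0.649122
  f(a) × f(c) ≥ 0, new interval: [0.117500, 0.395000]
Iteration 3:
  c_3 = (0.117500 + 0.395000)/2 = 0.256250
  f(c_3) = f(0.256250) = 0.248076
  f(a) × f(c) ≥ 0, new interval: [0.256250, 0.395000]
Iteration 4:
  c_4 = (0.256250 + 0.395000)/2 = 0.325625
  f(c_4) = f(0.325625) = 0.057652
  f(a) × f(c) ≥ 0, new interval: [0.325625, 0.395000]

After 4 iteration(s), the approximation is c_4 = 0.325625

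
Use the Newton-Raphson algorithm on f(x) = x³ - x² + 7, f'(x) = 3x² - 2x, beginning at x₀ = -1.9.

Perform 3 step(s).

f(x) = x³ - x² + 7
f'(x) = 3x² - 2x
x₀ = -1.9

Newton-Raphson formula: x_{n+1} = x_n - f(x_n)/f'(x_n)

Iteration 1:
  f(-1.900000) = -3.469000
  f'(-1.900000) = 14.630000
  x_1 = -1.900000 - (-3.469000)/14.630000 = -1.662884
Iteration 2:
  f(-1.662884) = -0.363368
  f'(-1.662884) = 11.621323
  x_2 = -1.662884 - (-0.363368)/11.621323 = -1.631617
Iteration 3:
  f(-1.631617) = -0.005824
  f'(-1.631617) = 11.249758
  x_3 = -1.631617 - (-0.005824)/11.249758 = -1.631099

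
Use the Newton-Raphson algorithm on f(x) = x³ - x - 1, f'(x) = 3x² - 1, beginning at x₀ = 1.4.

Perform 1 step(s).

f(x) = x³ - x - 1
f'(x) = 3x² - 1
x₀ = 1.4

Newton-Raphson formula: x_{n+1} = x_n - f(x_n)/f'(x_n)

Iteration 1:
  f(1.400000) = 0.344000
  f'(1.400000) = 4.880000
  x_1 = 1.400000 - 0.344000/4.880000 = 1.329508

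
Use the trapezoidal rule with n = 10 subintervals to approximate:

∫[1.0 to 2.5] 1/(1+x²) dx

f(x) = 1/(1+x²)
a = 1.0, b = 2.5, n = 10
h = (b - a)/n = 0.150000

Trapezoidal rule: (h/2)[f(x₀) + 2f(x₁) + 2f(x₂) + ... + f(xₙ)]

x_0 = 1.0000, f(x_0) = 0.500000, coefficient = 1
x_1 = 1.1500, f(x_1) = 0.430571, coefficient = 2
x_2 = 1.3000, f(x_2) = 0.371747, coefficient = 2
x_3 = 1.4500, f(x_3) = 0.322321, coefficient = 2
x_4 = 1.6000, f(x_4) = 0.280899, coefficient = 2
x_5 = 1.7500, f(x_5) = 0.246154, coefficient = 2
x_6 = 1.9000, f(x_6) = 0.216920, coefficient = 2
x_7 = 2.0500, f(x_7) = 0.192215, coefficient = 2
x_8 = 2.2000, f(x_8) = 0.171233, coefficient = 2
x_9 = 2.3500, f(x_9) = 0.153315, coefficient = 2
x_10 = 2.5000, f(x_10) = 0.137931, coefficient = 1

I ≈ (0.150000/2) × 5.408680 = 0.405651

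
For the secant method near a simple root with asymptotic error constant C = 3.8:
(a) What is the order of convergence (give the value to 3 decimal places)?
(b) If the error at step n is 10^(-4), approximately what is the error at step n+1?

(a) Secant method has superlinear convergence with order φ = (1+√5)/2 ≈ 1.618.
    This means |e_{n+1}| ≈ C|e_n|^1.618.

(b) With |e_n| = 10^(-4) and C = 3.8:
    |e_{n+1}| ≈ 3.8 × (10^(-4))^1.618 = 3.8 × 10^(-6.47)

(a) ≈ 1.618 (golden ratio); (b) |e_{n+1}| ≈ 1.281e-06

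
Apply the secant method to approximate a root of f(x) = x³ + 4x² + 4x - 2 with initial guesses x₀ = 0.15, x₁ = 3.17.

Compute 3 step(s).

f(x) = x³ + 4x² + 4x - 2
x₀ = 0.15, x₁ = 3.17

Secant formula: x_{n+1} = x_n - f(x_n)(x_n - x_{n-1})/(f(x_n) - f(x_{n-1}))

Iteration 1:
  f(0.150000) = -1.306625
  f(3.170000) = 82.730613
  x_2 = 3.170000 - 82.730613×(3.170000 - 0.150000)/(82.730613 - (-1.306625))
       = 0.196955
Iteration 2:
  f(3.170000) = 82.730613
  f(0.196955) = -1.049372
  x_3 = 0.196955 - (-1.049372)×(0.196955 - 3.170000)/(-1.049372 - 82.730613)
       = 0.234194
Iteration 3:
  f(0.196955) = -1.049372
  f(0.234194) = -0.830993
  x_4 = 0.234194 - (-0.830993)×(0.234194 - 0.196955)/(-0.830993 - (-1.049372))
       = 0.375896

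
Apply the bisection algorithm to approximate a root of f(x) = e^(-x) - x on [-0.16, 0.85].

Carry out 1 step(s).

f(x) = e^(-x) - x
Initial interval: [-0.16, 0.85]

Iteration 1:
  c_1 = (-0.160000 + 0.850000)/2 = 0.345000
  f(c_1) = f(0.345000) = 0.363220
  f(a) × f(c) ≥ 0, new interval: [0.345000, 0.850000]

After 1 iteration(s), the approximation is c_1 = 0.345000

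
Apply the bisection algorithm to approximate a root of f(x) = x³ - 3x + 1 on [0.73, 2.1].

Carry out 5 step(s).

f(x) = x³ - 3x + 1
Initial interval: [0.73, 2.1]

Iteration 1:
  c_1 = (0.730000 + 2.100000)/2 = 1.415000
  f(c_1) = f(1.415000) = -0.411852
  f(a) × f(c) ≥ 0, new interval: [1.415000, 2.100000]
Iteration 2:
  c_2 = (1.415000 + 2.100000)/2 = 1.757500
  f(c_2) = f(1.757500) = 1.156077
  f(a) × f(c) < 0, new interval: [1.415000, 1.757500]
Iteration 3:
  c_3 = (1.415000 + 1.757500)/2 = 1.586250
  f(c_3) = f(1.586250) = 0.232555
  f(a) × f(c) < 0, new interval: [1.415000, 1.586250]
Iteration 4:
  c_4 = (1.415000 + 1.586250)/2 = 1.500625
  f(c_4) = f(1.500625) = -0.122654
  f(a) × f(c) ≥ 0, new interval: [1.500625, 1.586250]
Iteration 5:
  c_5 = (1.500625 + 1.586250)/2 = 1.543438
  f(c_5) = f(1.543438) = 0.046463
  f(a) × f(c) < 0, new interval: [1.500625, 1.543438]

After 5 iteration(s), the approximation is c_5 = 1.543438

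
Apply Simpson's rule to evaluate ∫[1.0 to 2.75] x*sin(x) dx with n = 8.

f(x) = x*sin(x)
a = 1.0, b = 2.75, n = 8
h = (b - a)/n = 0.218750

Simpson's rule: (h/3)[f(x₀) + 4f(x₁) + 2f(x₂) + ... + f(xₙ)]

x_0 = 1.0000, f(x_0) = 0.841471, coefficient = 1
x_1 = 1.2188, f(x_1) = 1.144003, coefficient = 4
x_2 = 1.4375, f(x_2) = 1.424748, coefficient = 2
x_3 = 1.6562, f(x_3) = 1.650206, coefficient = 4
x_4 = 1.8750, f(x_4) = 1.788911, coefficient = 2
x_5 = 2.0938, f(x_5) = 1.813916, coefficient = 4
x_6 = 2.3125, f(x_6) = 1.705050, coefficient = 2
x_7 = 2.5312, f(x_7) = 1.450782, coefficient = 4
x_8 = 2.7500, f(x_8) = 1.049568, coefficient = 1

I ≈ (0.218750/3) × 35.964082 = 2.622381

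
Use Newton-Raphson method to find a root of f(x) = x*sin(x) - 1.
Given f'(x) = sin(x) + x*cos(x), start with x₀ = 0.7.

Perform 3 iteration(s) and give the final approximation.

f(x) = x*sin(x) - 1
f'(x) = sin(x) + x*cos(x)
x₀ = 0.7

Newton-Raphson formula: x_{n+1} = x_n - f(x_n)/f'(x_n)

Iteration 1:
  f(0.700000) = -0.549048
  f'(0.700000) = 1.179607
  x_1 = 0.700000 - (-0.549048)/1.179607 = 1.165450
Iteration 2:
  f(1.165450) = 0.071008
  f'(1.165450) = 1.378546
  x_2 = 1.165450 - 0.071008/1.378546 = 1.113940
Iteration 3:
  f(1.113940) = -0.000301
  f'(1.113940) = 1.388835
  x_3 = 1.113940 - (-0.000301)/1.388835 = 1.114157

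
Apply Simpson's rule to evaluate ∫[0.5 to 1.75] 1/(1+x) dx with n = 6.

f(x) = 1/(1+x)
a = 0.5, b = 1.75, n = 6
h = (b - a)/n = 0.208333

Simpson's rule: (h/3)[f(x₀) + 4f(x₁) + 2f(x₂) + ... + f(xₙ)]

x_0 = 0.5000, f(x_0) = 0.666667, coefficient = 1
x_1 = 0.7083, f(x_1) = 0.585366, coefficient = 4
x_2 = 0.9167, f(x_2) = 0.521739, coefficient = 2
x_3 = 1.1250, f(x_3) = 0.470588, coefficient = 4
x_4 = 1.3333, f(x_4) = 0.428571, coefficient = 2
x_5 = 1.5417, f(x_5) = 0.393443, coefficient = 4
x_6 = 1.7500, f(x_6) = 0.363636, coefficient = 1

I ≈ (0.208333/3) × 8.728511 = 0.606147
Exact value: 0.606136
Error: 0.000011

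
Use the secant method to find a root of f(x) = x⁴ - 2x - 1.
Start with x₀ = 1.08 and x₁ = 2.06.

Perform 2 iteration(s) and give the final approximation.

f(x) = x⁴ - 2x - 1
x₀ = 1.08, x₁ = 2.06

Secant formula: x_{n+1} = x_n - f(x_n)(x_n - x_{n-1})/(f(x_n) - f(x_{n-1}))

Iteration 1:
  f(1.080000) = -1.799511
  f(2.060000) = 12.888141
  x_2 = 2.060000 - 12.888141×(2.060000 - 1.080000)/(12.888141 - (-1.799511))
       = 1.200068
Iteration 2:
  f(2.060000) = 12.888141
  f(1.200068) = -1.326065
  x_3 = 1.200068 - (-1.326065)×(1.200068 - 2.060000)/(-1.326065 - 12.888141)
       = 1.280293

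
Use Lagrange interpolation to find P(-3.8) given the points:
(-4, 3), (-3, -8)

Lagrange interpolation formula:
P(x) = Σ yᵢ × Lᵢ(x)
where Lᵢ(x) = Π_{j≠i} (x - xⱼ)/(xᵢ - xⱼ)

L_0(-3.8) = (-3.8 - (-3))/(-4 - (-3)) = 0.800000
L_1(-3.8) = (-3.8 - (-4))/(-3 - (-4)) = 0.200000

P(-3.8) = 3×L_0(-3.8) + (-8)×L_1(-3.8)
P(-3.8) = 0.800000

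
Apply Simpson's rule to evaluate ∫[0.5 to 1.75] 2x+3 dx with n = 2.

f(x) = 2x+3
a = 0.5, b = 1.75, n = 2
h = (b - a)/n = 0.625000

Simpson's rule: (h/3)[f(x₀) + 4f(x₁) + 2f(x₂) + ... + f(xₙ)]

x_0 = 0.5000, f(x_0) = 4.000000, coefficient = 1
x_1 = 1.1250, f(x_1) = 5.250000, coefficient = 4
x_2 = 1.7500, f(x_2) = 6.500000, coefficient = 1

I ≈ (0.625000/3) × 31.500000 = 6.562500
Exact value: 6.562500
Error: 0.000000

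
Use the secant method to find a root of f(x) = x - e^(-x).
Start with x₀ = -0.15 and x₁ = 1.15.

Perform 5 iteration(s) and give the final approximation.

f(x) = x - e^(-x)
x₀ = -0.15, x₁ = 1.15

Secant formula: x_{n+1} = x_n - f(x_n)(x_n - x_{n-1})/(f(x_n) - f(x_{n-1}))

Iteration 1:
  f(-0.150000) = -1.311834
  f(1.150000) = 0.833363
  x_2 = 1.150000 - 0.833363×(1.150000 - (-0.150000))/(0.833363 - (-1.311834))
       = 0.644978
Iteration 2:
  f(1.150000) = 0.833363
  f(0.644978) = 0.120304
  x_3 = 0.644978 - 0.120304×(0.644978 - 1.150000)/(0.120304 - 0.833363)
       = 0.559773
Iteration 3:
  f(0.644978) = 0.120304
  f(0.559773) = -0.011566
  x_4 = 0.559773 - (-0.011566)×(0.559773 - 0.644978)/(-0.011566 - 0.120304)
       = 0.567246
Iteration 4:
  f(0.559773) = -0.011566
  f(0.567246) = 0.000161
  x_5 = 0.567246 - 0.000161×(0.567246 - 0.559773)/(0.000161 - (-0.011566))
       = 0.567143
Iteration 5:
  f(0.567246) = 0.000161
  f(0.567143) = 0.000000
  x_6 = 0.567143 - 0.000000×(0.567143 - 0.567246)/(0.000000 - 0.000161)
       = 0.567143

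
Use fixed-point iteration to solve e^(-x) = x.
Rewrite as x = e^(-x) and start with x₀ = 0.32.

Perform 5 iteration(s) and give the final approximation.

Equation: e^(-x) = x
Fixed-point form: x = e^(-x)
x₀ = 0.32

x_1 = g(0.320000) = 0.726149
x_2 = g(0.726149) = 0.483768
x_3 = g(0.483768) = 0.616456
x_4 = g(0.616456) = 0.539854
x_5 = g(0.539854) = 0.582833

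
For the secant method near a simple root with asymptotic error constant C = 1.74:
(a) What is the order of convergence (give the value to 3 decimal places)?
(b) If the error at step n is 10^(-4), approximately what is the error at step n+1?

(a) Secant method has superlinear convergence with order φ = (1+√5)/2 ≈ 1.618.
    This means |e_{n+1}| ≈ C|e_n|^1.618.

(b) With |e_n| = 10^(-4) and C = 1.74:
    |e_{n+1}| ≈ 1.74 × (10^(-4))^1.618 = 1.74 × 10^(-6.47)

(a) ≈ 1.618 (golden ratio); (b) |e_{n+1}| ≈ 5.867e-07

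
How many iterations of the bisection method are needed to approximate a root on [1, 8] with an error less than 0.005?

We need (b-a)/2^n ≤ 0.005
(8 - 1)/2^n ≤ 0.005
7/2^n ≤ 0.005
2^n ≥ 1400
n ≥ log₂(1400) = 10.45
n ≥ 11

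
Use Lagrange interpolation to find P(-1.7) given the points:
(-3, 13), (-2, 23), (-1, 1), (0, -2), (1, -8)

Lagrange interpolation formula:
P(x) = Σ yᵢ × Lᵢ(x)
where Lᵢ(x) = Π_{j≠i} (x - xⱼ)/(xᵢ - xⱼ)

L_0(-1.7) = (-1.7 - (-2))/(-3 - (-2)) × (-1.7 - (-1))/(-3 - (-1)) × (-1.7 - 0)/(-3 - 0) × (-1.7 - 1)/(-3 - 1) = -0.040163
L_1(-1.7) = (-1.7 - (-3))/(-2 - (-3)) × (-1.7 - (-1))/(-2 - (-1)) × (-1.7 - 0)/(-2 - 0) × (-1.7 - 1)/(-2 - 1) = 0.696150
L_2(-1.7) = (-1.7 - (-3))/(-1 - (-3)) × (-1.7 - (-2))/(-1 - (-2)) × (-1.7 - 0)/(-1 - 0) × (-1.7 - 1)/(-1 - 1) = 0.447525
L_3(-1.7) = (-1.7 - (-3))/(0 - (-3)) × (-1.7 - (-2))/(0 - (-2)) × (-1.7 - (-1))/(0 - (-1)) × (-1.7 - 1)/(0 - 1) = -0.122850
L_4(-1.7) = (-1.7 - (-3))/(1 - (-3)) × (-1.7 - (-2))/(1 - (-2)) × (-1.7 - (-1))/(1 - (-1)) × (-1.7 - 0)/(1 - 0) = 0.019338

P(-1.7) = 13×L_0(-1.7) + 23×L_1(-1.7) + 1×L_2(-1.7) + (-2)×L_3(-1.7) + (-8)×L_4(-1.7)
P(-1.7) = 16.027863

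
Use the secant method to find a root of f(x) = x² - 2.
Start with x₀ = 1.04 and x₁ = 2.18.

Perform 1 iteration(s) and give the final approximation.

f(x) = x² - 2
x₀ = 1.04, x₁ = 2.18

Secant formula: x_{n+1} = x_n - f(x_n)(x_n - x_{n-1})/(f(x_n) - f(x_{n-1}))

Iteration 1:
  f(1.040000) = -0.918400
  f(2.180000) = 2.752400
  x_2 = 2.180000 - 2.752400×(2.180000 - 1.040000)/(2.752400 - (-0.918400))
       = 1.325217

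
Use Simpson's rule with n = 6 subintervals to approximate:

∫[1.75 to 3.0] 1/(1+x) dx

f(x) = 1/(1+x)
a = 1.75, b = 3.0, n = 6
h = (b - a)/n = 0.208333

Simpson's rule: (h/3)[f(x₀) + 4f(x₁) + 2f(x₂) + ... + f(xₙ)]

x_0 = 1.7500, f(x_0) = 0.363636, coefficient = 1
x_1 = 1.9583, f(x_1) = 0.338028, coefficient = 4
x_2 = 2.1667, f(x_2) = 0.315789, coefficient = 2
x_3 = 2.3750, f(x_3) = 0.296296, coefficient = 4
x_4 = 2.5833, f(x_4) = 0.279070, coefficient = 2
x_5 = 2.7917, f(x_5) = 0.263736, coefficient = 4
x_6 = 3.0000, f(x_6) = 0.250000, coefficient = 1

I ≈ (0.208333/3) × 5.395598 = 0.374694
Exact value: 0.374693
Error: 0.000001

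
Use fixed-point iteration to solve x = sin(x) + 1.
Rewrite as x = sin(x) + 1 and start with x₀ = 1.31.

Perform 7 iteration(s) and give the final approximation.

Equation: x = sin(x) + 1
Fixed-point form: x = sin(x) + 1
x₀ = 1.31

x_1 = g(1.310000) = 1.966185
x_2 = g(1.966185) = 1.922847
x_3 = g(1.922847) = 1.938668
x_4 = g(1.938668) = 1.933095
x_5 = g(1.933095) = 1.935085
x_6 = g(1.935085) = 1.934378
x_7 = g(1.934378) = 1.934629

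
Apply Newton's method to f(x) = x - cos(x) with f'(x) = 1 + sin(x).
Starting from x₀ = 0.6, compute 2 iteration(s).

f(x) = x - cos(x)
f'(x) = 1 + sin(x)
x₀ = 0.6

Newton-Raphson formula: x_{n+1} = x_n - f(x_n)/f'(x_n)

Iteration 1:
  f(0.600000) = -0.225336
  f'(0.600000) = 1.564642
  x_1 = 0.600000 - (-0.225336)/1.564642 = 0.744017
Iteration 2:
  f(0.744017) = 0.008264
  f'(0.744017) = 1.677249
  x_2 = 0.744017 - 0.008264/1.677249 = 0.739090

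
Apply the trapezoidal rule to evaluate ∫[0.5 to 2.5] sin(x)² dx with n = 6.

f(x) = sin(x)²
a = 0.5, b = 2.5, n = 6
h = (b - a)/n = 0.333333

Trapezoidal rule: (h/2)[f(x₀) + 2f(x₁) + 2f(x₂) + ... + f(xₙ)]

x_0 = 0.5000, f(x_0) = 0.229849, coefficient = 1
x_1 = 0.8333, f(x_1) = 0.547862, coefficient = 2
x_2 = 1.1667, f(x_2) = 0.845379, coefficient = 2
x_3 = 1.5000, f(x_3) = 0.994996, coefficient = 2
x_4 = 1.8333, f(x_4) = 0.932643, coefficient = 2
x_5 = 2.1667, f(x_5) = 0.685022, coefficient = 2
x_6 = 2.5000, f(x_6) = 0.358169, coefficient = 1

I ≈ (0.333333/2) × 8.599822 = 1.433304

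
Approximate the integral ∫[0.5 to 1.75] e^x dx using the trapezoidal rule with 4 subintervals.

f(x) = e^x
a = 0.5, b = 1.75, n = 4
h = (b - a)/n = 0.312500

Trapezoidal rule: (h/2)[f(x₀) + 2f(x₁) + 2f(x₂) + ... + f(xₙ)]

x_0 = 0.5000, f(x_0) = 1.648721, coefficient = 1
x_1 = 0.8125, f(x_1) = 2.253535, coefficient = 2
x_2 = 1.1250, f(x_2) = 3.080217, coefficient = 2
x_3 = 1.4375, f(x_3) = 4.210157, coefficient = 2
x_4 = 1.7500, f(x_4) = 5.754603, coefficient = 1

I ≈ (0.312500/2) × 26.491142 = 4.139241
Exact value: 4.105881
Error: 0.033359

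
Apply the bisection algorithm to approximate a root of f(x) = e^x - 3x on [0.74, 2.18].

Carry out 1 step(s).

f(x) = e^x - 3x
Initial interval: [0.74, 2.18]

Iteration 1:
  c_1 = (0.740000 + 2.180000)/2 = 1.460000
  f(c_1) = f(1.460000) = -0.074040
  f(a) × f(c) ≥ 0, new interval: [1.460000, 2.180000]

After 1 iteration(s), the approximation is c_1 = 1.460000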